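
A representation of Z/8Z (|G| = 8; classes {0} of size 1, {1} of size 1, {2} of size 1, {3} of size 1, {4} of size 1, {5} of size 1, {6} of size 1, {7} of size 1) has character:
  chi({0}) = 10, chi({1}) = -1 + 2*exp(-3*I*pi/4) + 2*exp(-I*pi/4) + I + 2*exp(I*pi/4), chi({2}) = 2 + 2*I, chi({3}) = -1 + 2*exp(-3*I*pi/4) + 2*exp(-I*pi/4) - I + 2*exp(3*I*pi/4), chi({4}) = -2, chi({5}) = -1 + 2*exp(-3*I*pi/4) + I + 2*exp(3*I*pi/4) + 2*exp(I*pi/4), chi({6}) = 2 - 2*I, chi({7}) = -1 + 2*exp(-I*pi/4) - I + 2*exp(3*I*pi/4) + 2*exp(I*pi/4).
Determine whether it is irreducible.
Not irreducible (reducible): <chi, chi> = 18 > 1.

Details: <chi, chi> = (1/|G|) sum_C |C| * |chi(C)|^2 = (1/8)[1*|10|^2 + 1*|-1 + 2*exp(-3*I*pi/4) + 2*exp(-I*pi/4) + I + 2*exp(I*pi/4)|^2 + 1*|2 + 2*I|^2 + 1*|-1 + 2*exp(-3*I*pi/4) + 2*exp(-I*pi/4) - I + 2*exp(3*I*pi/4)|^2 + 1*|-2|^2 + 1*|-1 + 2*exp(-3*I*pi/4) + I + 2*exp(3*I*pi/4) + 2*exp(I*pi/4)|^2 + 1*|2 - 2*I|^2 + 1*|-1 + 2*exp(-I*pi/4) - I + 2*exp(3*I*pi/4) + 2*exp(I*pi/4)|^2]
  = (1/8)[(100) + (6 - 4*exp(I*pi/4) - 2*exp(3*I*pi/4) - 6*exp(-I*pi/4)) + (8) + (6 - 6*exp(3*I*pi/4) - 2*exp(-I*pi/4) - 4*exp(-3*I*pi/4)) + (4) + (6 - 6*exp(3*I*pi/4) - 2*exp(-I*pi/4) - 4*exp(-3*I*pi/4)) + (8) + (6 - 4*exp(I*pi/4) - 2*exp(3*I*pi/4) - 6*exp(-I*pi/4))] = 144/8 = 18.
(Exp terms are combined using exp(i*s)*conj(exp(i*t)) = exp(i*(s-t)), and sums of them are collapsed using the identity that for every m > 1 the m distinct m-th roots of unity sum to 0, e.g. 1 + exp(2*I*pi/3) + exp(-2*I*pi/3) = 0.)
A character is irreducible iff <chi, chi> = 1, so this representation is reducible.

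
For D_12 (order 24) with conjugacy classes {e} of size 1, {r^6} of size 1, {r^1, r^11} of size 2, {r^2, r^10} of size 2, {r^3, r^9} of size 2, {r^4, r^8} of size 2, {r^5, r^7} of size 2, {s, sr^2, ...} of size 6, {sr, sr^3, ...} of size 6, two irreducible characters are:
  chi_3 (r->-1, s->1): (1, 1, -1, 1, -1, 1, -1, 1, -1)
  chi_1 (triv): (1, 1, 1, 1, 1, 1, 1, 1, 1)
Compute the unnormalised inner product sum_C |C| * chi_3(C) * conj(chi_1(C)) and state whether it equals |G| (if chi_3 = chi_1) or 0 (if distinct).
Sum = 0; so <chi_3, chi_1> = 0 (distinct irreducibles are orthogonal).

Justification: Compute term by term over conjugacy classes (|C| * chi_3(C) * conj(chi_1(C))):
  1*(1)*conj(1) + 1*(1)*conj(1) + 2*(-1)*conj(1) + 2*(1)*conj(1) + 2*(-1)*conj(1) + 2*(1)*conj(1) + 2*(-1)*conj(1) + 6*(1)*conj(1) + 6*(-1)*conj(1)
  = (1) + (1) + (-2) + (2) + (-2) + (2) + (-2) + (6) + (-6)
  = 0.
Dividing by |G| = 24 gives 0/24 = 0, matching the row-orthogonality relation <chi_3, chi_1> = [chi_3 = chi_1].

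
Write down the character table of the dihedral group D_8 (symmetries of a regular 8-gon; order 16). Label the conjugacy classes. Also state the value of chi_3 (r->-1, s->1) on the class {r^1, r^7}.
Conjugacy classes: {e} of size 1, {r^4} of size 1, {r^1, r^7} of size 2, {r^2, r^6} of size 2, {r^3, r^5} of size 2, {s, sr^2, ...} of size 4, {sr, sr^3, ...} of size 4.
Character table:
  irrep \ class              {e} (size 1)  {r^4} (size 1)  {r^1, r^7} (size 2)  {r^2, r^6} (size 2)  {r^3, r^5} (size 2)  {s, sr^2, ...} (size 4)  {sr, sr^3, ...} (size 4)
  chi_1 (triv)               1             1               1                    1                    1                    1                        1                       
  chi_2 (sign: r->1, s->-1)  1             1               1                    1                    1                    -1                       -1                      
  chi_3 (r->-1, s->1)        1             1               -1                   1                    -1                   1                        -1                      
  chi_4 (r->-1, s->-1)       1             1               -1                   1                    -1                   -1                       1                       
  chi_5 (2d, j=1)            2             -2              sqrt(2)              0                    -sqrt(2)             0                        0                       
  chi_6 (2d, j=2)            2             2               0                    -2                   0                    0                        0                       
  chi_7 (2d, j=3)            2             -2              -sqrt(2)             0                    sqrt(2)              0                        0                       

Spot check: chi_3 (r->-1, s->1) on {r^1, r^7} = -1.

Why: D_8 has order 2*8 = 16 with 7 conjugacy classes, hence 7 irreducibles. Sum of squared dims 1 + 1 + 1 + 1 + 4 + 4 + 4 = 16 = |G|. Linear characters come from the abelianisation; the 2-dimensional irreps have character r^k -> 2*cos(2*pi*j*k/8), reflections -> 0.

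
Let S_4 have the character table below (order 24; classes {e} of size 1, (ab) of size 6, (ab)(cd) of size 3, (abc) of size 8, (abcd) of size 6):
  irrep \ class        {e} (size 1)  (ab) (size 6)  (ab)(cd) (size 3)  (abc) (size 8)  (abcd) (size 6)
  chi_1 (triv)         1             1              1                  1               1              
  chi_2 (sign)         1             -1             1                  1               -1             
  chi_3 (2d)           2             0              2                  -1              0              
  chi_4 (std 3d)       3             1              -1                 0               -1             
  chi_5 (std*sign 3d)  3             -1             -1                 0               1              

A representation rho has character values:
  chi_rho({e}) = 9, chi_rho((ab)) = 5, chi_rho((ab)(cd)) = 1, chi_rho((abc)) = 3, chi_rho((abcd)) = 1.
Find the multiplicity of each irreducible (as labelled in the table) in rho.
Multiplicities: chi_1: 3, chi_2: 0, chi_3: 0, chi_4: 2, chi_5: 0.

Use <chi_rho, chi> = (1/|G|) sum_C |C| * chi_rho(C) * conj(chi(C)) with |G| = 24 for each irreducible chi in the table:
  <chi_rho, chi_1> = (1/24)[1*(9)*conj(1) + 6*(5)*conj(1) + 3*(1)*conj(1) + 8*(3)*conj(1) + 6*(1)*conj(1)]
      = (1/24)[(9) + (30) + (3) + (24) + (6)] = 72/24 = 3
  <chi_rho, chi_2> = (1/24)[1*(9)*conj(1) + 6*(5)*conj(-1) + 3*(1)*conj(1) + 8*(3)*conj(1) + 6*(1)*conj(-1)]
      = (1/24)[(9) + (-30) + (3) + (24) + (-6)] = 0/24 = 0
  <chi_rho, chi_3> = (1/24)[1*(9)*conj(2) + 6*(5)*conj(0) + 3*(1)*conj(2) + 8*(3)*conj(-1) + 6*(1)*conj(0)]
      = (1/24)[(18) + (0) + (6) + (-24) + (0)] = 0/24 = 0
  <chi_rho, chi_4> = (1/24)[1*(9)*conj(3) + 6*(5)*conj(1) + 3*(1)*conj(-1) + 8*(3)*conj(0) + 6*(1)*conj(-1)]
      = (1/24)[(27) + (30) + (-3) + (0) + (-6)] = 48/24 = 2
  <chi_rho, chi_5> = (1/24)[1*(9)*conj(3) + 6*(5)*conj(-1) + 3*(1)*conj(-1) + 8*(3)*conj(0) + 6*(1)*conj(1)]
      = (1/24)[(27) + (-30) + (-3) + (0) + (6)] = 0/24 = 0
Dimension check: dim(rho) = sum (mult * dim) = 3*1 + 0*1 + 0*2 + 2*3 + 0*3 = 9 = chi_rho(e) = 9.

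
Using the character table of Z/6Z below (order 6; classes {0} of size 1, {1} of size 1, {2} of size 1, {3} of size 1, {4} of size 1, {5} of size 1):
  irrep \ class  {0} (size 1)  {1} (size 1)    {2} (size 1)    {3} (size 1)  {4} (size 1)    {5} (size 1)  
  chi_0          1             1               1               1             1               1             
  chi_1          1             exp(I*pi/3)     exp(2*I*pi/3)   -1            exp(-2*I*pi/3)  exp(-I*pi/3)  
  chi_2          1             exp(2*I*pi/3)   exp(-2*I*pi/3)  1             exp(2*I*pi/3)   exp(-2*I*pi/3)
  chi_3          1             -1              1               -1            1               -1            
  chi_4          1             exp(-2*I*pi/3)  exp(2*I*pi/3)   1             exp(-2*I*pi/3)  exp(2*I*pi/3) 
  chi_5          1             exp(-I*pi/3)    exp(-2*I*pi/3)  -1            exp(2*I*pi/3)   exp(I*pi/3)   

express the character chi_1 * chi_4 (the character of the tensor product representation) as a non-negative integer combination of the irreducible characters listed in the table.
chi_1 tensor chi_4 = chi_5 (all other irreducibles have multiplicity 0).

Explanation: The character of a tensor product is the pointwise product (chi_1 * chi_4)(C) = chi_1(C) * chi_4(C):
  {0}: (1)*(1), {1}: (exp(I*pi/3))*(exp(-2*I*pi/3)), {2}: (exp(2*I*pi/3))*(exp(2*I*pi/3)), {3}: (-1)*(1), {4}: (exp(-2*I*pi/3))*(exp(-2*I*pi/3)), {5}: (exp(-I*pi/3))*(exp(2*I*pi/3))
so (chi_1 * chi_4) takes values
  {0} -> 1, {1} -> exp(-I*pi/3), {2} -> exp(-2*I*pi/3), {3} -> -1, {4} -> exp(2*I*pi/3), {5} -> exp(I*pi/3).
Now take the inner product of this character with each irreducible chi from the table, <chi_1*chi_4, chi> = (1/6) sum_C |C| (chi_1*chi_4)(C) conj(chi(C)):
  <chi_1*chi_4, chi_0> = (1/6)[1*(1)*conj(1) + 1*(exp(-I*pi/3))*conj(1) + 1*(exp(-2*I*pi/3))*conj(1) + 1*(-1)*conj(1) + 1*(exp(2*I*pi/3))*conj(1) + 1*(exp(I*pi/3))*conj(1)]
      = (1/6)[(1) + (exp(-I*pi/3)) + (exp(-2*I*pi/3)) + (-1) + (exp(2*I*pi/3)) + (exp(I*pi/3))] = 0/6 = 0
  <chi_1*chi_4, chi_1> = (1/6)[1*(1)*conj(1) + 1*(exp(-I*pi/3))*conj(exp(I*pi/3)) + 1*(exp(-2*I*pi/3))*conj(exp(2*I*pi/3)) + 1*(-1)*conj(-1) + 1*(exp(2*I*pi/3))*conj(exp(-2*I*pi/3)) + 1*(exp(I*pi/3))*conj(exp(-I*pi/3))]
      = (1/6)[(1) + (exp(-2*I*pi/3)) + (exp(2*I*pi/3)) + (1) + (exp(-2*I*pi/3)) + (exp(2*I*pi/3))] = 0/6 = 0
  <chi_1*chi_4, chi_2> = (1/6)[1*(1)*conj(1) + 1*(exp(-I*pi/3))*conj(exp(2*I*pi/3)) + 1*(exp(-2*I*pi/3))*conj(exp(-2*I*pi/3)) + 1*(-1)*conj(1) + 1*(exp(2*I*pi/3))*conj(exp(2*I*pi/3)) + 1*(exp(I*pi/3))*conj(exp(-2*I*pi/3))]
      = (1/6)[(1) + (-1) + (1) + (-1) + (1) + (-1)] = 0/6 = 0
  <chi_1*chi_4, chi_3> = (1/6)[1*(1)*conj(1) + 1*(exp(-I*pi/3))*conj(-1) + 1*(exp(-2*I*pi/3))*conj(1) + 1*(-1)*conj(-1) + 1*(exp(2*I*pi/3))*conj(1) + 1*(exp(I*pi/3))*conj(-1)]
      = (1/6)[(1) + (-exp(-I*pi/3)) + (exp(-2*I*pi/3)) + (1) + (exp(2*I*pi/3)) + (-exp(I*pi/3))] = 0/6 = 0
  <chi_1*chi_4, chi_4> = (1/6)[1*(1)*conj(1) + 1*(exp(-I*pi/3))*conj(exp(-2*I*pi/3)) + 1*(exp(-2*I*pi/3))*conj(exp(2*I*pi/3)) + 1*(-1)*conj(1) + 1*(exp(2*I*pi/3))*conj(exp(-2*I*pi/3)) + 1*(exp(I*pi/3))*conj(exp(2*I*pi/3))]
      = (1/6)[(1) + (exp(I*pi/3)) + (exp(2*I*pi/3)) + (-1) + (exp(-2*I*pi/3)) + (exp(-I*pi/3))] = 0/6 = 0
  <chi_1*chi_4, chi_5> = (1/6)[1*(1)*conj(1) + 1*(exp(-I*pi/3))*conj(exp(-I*pi/3)) + 1*(exp(-2*I*pi/3))*conj(exp(-2*I*pi/3)) + 1*(-1)*conj(-1) + 1*(exp(2*I*pi/3))*conj(exp(2*I*pi/3)) + 1*(exp(I*pi/3))*conj(exp(I*pi/3))]
      = (1/6)[(1) + (1) + (1) + (1) + (1) + (1)] = 6/6 = 1
(Exp terms are combined using exp(i*s)*conj(exp(i*t)) = exp(i*(s-t)), and sums of them are collapsed using the identity that for every m > 1 the m distinct m-th roots of unity sum to 0, e.g. 1 + exp(2*I*pi/3) + exp(-2*I*pi/3) = 0.)
Hence the multiplicities are chi_5: 1. Dimension check: dim(chi_1)*dim(chi_4) = 1*1 = 1 and sum (mult * dim) = 1*1 = 1.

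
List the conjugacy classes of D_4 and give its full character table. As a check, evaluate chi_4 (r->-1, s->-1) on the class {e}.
Conjugacy classes: {e} of size 1, {r^2} of size 1, {r^1, r^3} of size 2, {s, sr^2, ...} of size 2, {sr, sr^3, ...} of size 2.
Character table:
  irrep \ class              {e} (size 1)  {r^2} (size 1)  {r^1, r^3} (size 2)  {s, sr^2, ...} (size 2)  {sr, sr^3, ...} (size 2)
  chi_1 (triv)               1             1               1                    1                        1                       
  chi_2 (sign: r->1, s->-1)  1             1               1                    -1                       -1                      
  chi_3 (r->-1, s->1)        1             1               -1                   1                        -1                      
  chi_4 (r->-1, s->-1)       1             1               -1                   -1                       1                       
  chi_5 (2d, j=1)            2             -2              0                    0                        0                       

Spot check: chi_4 (r->-1, s->-1) on {e} = 1.

D_4 has order 2*4 = 8 with 5 conjugacy classes, hence 5 irreducibles. Sum of squared dims 1 + 1 + 1 + 1 + 4 = 8 = |G|. Linear characters come from the abelianisation; the 2-dimensional irreps have character r^k -> 2*cos(2*pi*j*k/4), reflections -> 0.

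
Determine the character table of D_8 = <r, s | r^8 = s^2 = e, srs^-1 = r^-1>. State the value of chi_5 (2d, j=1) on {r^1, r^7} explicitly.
Conjugacy classes: {e} of size 1, {r^4} of size 1, {r^1, r^7} of size 2, {r^2, r^6} of size 2, {r^3, r^5} of size 2, {s, sr^2, ...} of size 4, {sr, sr^3, ...} of size 4.
Character table:
  irrep \ class              {e} (size 1)  {r^4} (size 1)  {r^1, r^7} (size 2)  {r^2, r^6} (size 2)  {r^3, r^5} (size 2)  {s, sr^2, ...} (size 4)  {sr, sr^3, ...} (size 4)
  chi_1 (triv)               1             1               1                    1                    1                    1                        1                       
  chi_2 (sign: r->1, s->-1)  1             1               1                    1                    1                    -1                       -1                      
  chi_3 (r->-1, s->1)        1             1               -1                   1                    -1                   1                        -1                      
  chi_4 (r->-1, s->-1)       1             1               -1                   1                    -1                   -1                       1                       
  chi_5 (2d, j=1)            2             -2              sqrt(2)              0                    -sqrt(2)             0                        0                       
  chi_6 (2d, j=2)            2             2               0                    -2                   0                    0                        0                       
  chi_7 (2d, j=3)            2             -2              -sqrt(2)             0                    sqrt(2)              0                        0                       

Spot check: chi_5 (2d, j=1) on {r^1, r^7} = sqrt(2).

D_8 has order 2*8 = 16 with 7 conjugacy classes, hence 7 irreducibles. Sum of squared dims 1 + 1 + 1 + 1 + 4 + 4 + 4 = 16 = |G|. Linear characters come from the abelianisation; the 2-dimensional irreps have character r^k -> 2*cos(2*pi*j*k/8), reflections -> 0.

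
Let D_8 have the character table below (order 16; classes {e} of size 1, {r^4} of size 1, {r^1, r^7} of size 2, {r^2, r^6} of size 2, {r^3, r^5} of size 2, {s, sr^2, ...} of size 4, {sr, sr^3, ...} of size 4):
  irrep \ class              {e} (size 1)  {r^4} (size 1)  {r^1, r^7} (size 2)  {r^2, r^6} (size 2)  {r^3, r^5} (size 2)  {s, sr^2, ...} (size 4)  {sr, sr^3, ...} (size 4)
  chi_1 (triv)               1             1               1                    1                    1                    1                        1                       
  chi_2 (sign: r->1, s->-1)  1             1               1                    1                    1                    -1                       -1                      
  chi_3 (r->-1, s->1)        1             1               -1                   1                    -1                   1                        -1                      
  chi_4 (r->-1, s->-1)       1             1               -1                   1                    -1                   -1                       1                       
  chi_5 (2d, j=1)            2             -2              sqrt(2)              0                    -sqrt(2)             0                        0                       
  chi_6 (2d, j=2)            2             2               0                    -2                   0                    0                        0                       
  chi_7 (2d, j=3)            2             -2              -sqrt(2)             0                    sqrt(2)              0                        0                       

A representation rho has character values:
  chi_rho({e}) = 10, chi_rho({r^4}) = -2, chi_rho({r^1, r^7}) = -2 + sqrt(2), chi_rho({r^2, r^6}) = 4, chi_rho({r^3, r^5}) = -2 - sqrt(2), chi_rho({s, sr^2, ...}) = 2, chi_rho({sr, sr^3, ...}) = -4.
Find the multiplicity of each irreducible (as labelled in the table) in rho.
Multiplicities: chi_1: 0, chi_2: 1, chi_3: 3, chi_4: 0, chi_5: 2, chi_6: 0, chi_7: 1.

Use <chi_rho, chi> = (1/|G|) sum_C |C| * chi_rho(C) * conj(chi(C)) with |G| = 16 for each irreducible chi in the table:
  <chi_rho, chi_1> = (1/16)[1*(10)*conj(1) + 1*(-2)*conj(1) + 2*(-2 + sqrt(2))*conj(1) + 2*(4)*conj(1) + 2*(-2 - sqrt(2))*conj(1) + 4*(2)*conj(1) + 4*(-4)*conj(1)]
      = (1/16)[(10) + (-2) + (-4 + 2*sqrt(2)) + (8) + (-4 - 2*sqrt(2)) + (8) + (-16)] = 0/16 = 0
  <chi_rho, chi_2> = (1/16)[1*(10)*conj(1) + 1*(-2)*conj(1) + 2*(-2 + sqrt(2))*conj(1) + 2*(4)*conj(1) + 2*(-2 - sqrt(2))*conj(1) + 4*(2)*conj(-1) + 4*(-4)*conj(-1)]
      = (1/16)[(10) + (-2) + (-4 + 2*sqrt(2)) + (8) + (-4 - 2*sqrt(2)) + (-8) + (16)] = 16/16 = 1
  <chi_rho, chi_3> = (1/16)[1*(10)*conj(1) + 1*(-2)*conj(1) + 2*(-2 + sqrt(2))*conj(-1) + 2*(4)*conj(1) + 2*(-2 - sqrt(2))*conj(-1) + 4*(2)*conj(1) + 4*(-4)*conj(-1)]
      = (1/16)[(10) + (-2) + (4 - 2*sqrt(2)) + (8) + (2*sqrt(2) + 4) + (8) + (16)] = 48/16 = 3
  <chi_rho, chi_4> = (1/16)[1*(10)*conj(1) + 1*(-2)*conj(1) + 2*(-2 + sqrt(2))*conj(-1) + 2*(4)*conj(1) + 2*(-2 - sqrt(2))*conj(-1) + 4*(2)*conj(-1) + 4*(-4)*conj(1)]
      = (1/16)[(10) + (-2) + (4 - 2*sqrt(2)) + (8) + (2*sqrt(2) + 4) + (-8) + (-16)] = 0/16 = 0
  <chi_rho, chi_5> = (1/16)[1*(10)*conj(2) + 1*(-2)*conj(-2) + 2*(-2 + sqrt(2))*conj(sqrt(2)) + 2*(4)*conj(0) + 2*(-2 - sqrt(2))*conj(-sqrt(2)) + 4*(2)*conj(0) + 4*(-4)*conj(0)]
      = (1/16)[(20) + (4) + (4 - 4*sqrt(2)) + (0) + (4 + 4*sqrt(2)) + (0) + (0)] = 32/16 = 2
  <chi_rho, chi_6> = (1/16)[1*(10)*conj(2) + 1*(-2)*conj(2) + 2*(-2 + sqrt(2))*conj(0) + 2*(4)*conj(-2) + 2*(-2 - sqrt(2))*conj(0) + 4*(2)*conj(0) + 4*(-4)*conj(0)]
      = (1/16)[(20) + (-4) + (0) + (-16) + (0) + (0) + (0)] = 0/16 = 0
  <chi_rho, chi_7> = (1/16)[1*(10)*conj(2) + 1*(-2)*conj(-2) + 2*(-2 + sqrt(2))*conj(-sqrt(2)) + 2*(4)*conj(0) + 2*(-2 - sqrt(2))*conj(sqrt(2)) + 4*(2)*conj(0) + 4*(-4)*conj(0)]
      = (1/16)[(20) + (4) + (-4 + 4*sqrt(2)) + (0) + (-4*sqrt(2) - 4) + (0) + (0)] = 16/16 = 1
Dimension check: dim(rho) = sum (mult * dim) = 0*1 + 1*1 + 3*1 + 0*1 + 2*2 + 0*2 + 1*2 = 10 = chi_rho(e) = 10.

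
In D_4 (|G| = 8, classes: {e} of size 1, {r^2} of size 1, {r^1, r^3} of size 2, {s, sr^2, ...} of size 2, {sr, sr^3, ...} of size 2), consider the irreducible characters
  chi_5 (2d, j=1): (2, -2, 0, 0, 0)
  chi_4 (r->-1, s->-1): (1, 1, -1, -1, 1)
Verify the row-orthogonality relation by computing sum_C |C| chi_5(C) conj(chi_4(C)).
Sum = 0; so <chi_5, chi_4> = 0 (distinct irreducibles are orthogonal).

Working: Compute term by term over conjugacy classes (|C| * chi_5(C) * conj(chi_4(C))):
  1*(2)*conj(1) + 1*(-2)*conj(1) + 2*(0)*conj(-1) + 2*(0)*conj(-1) + 2*(0)*conj(1)
  = (2) + (-2) + (0) + (0) + (0)
  = 0.
Dividing by |G| = 8 gives 0/8 = 0, matching the row-orthogonality relation <chi_5, chi_4> = [chi_5 = chi_4].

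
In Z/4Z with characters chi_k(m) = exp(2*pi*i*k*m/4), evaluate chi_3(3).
chi_3(3) = zeta_4^9 = I

Working: chi_3(3) = zeta_4^(3*3) = zeta_4^9. Since zeta_4^4 = 1, this equals zeta_4^1 = exp(2*pi*i*1/4) = I.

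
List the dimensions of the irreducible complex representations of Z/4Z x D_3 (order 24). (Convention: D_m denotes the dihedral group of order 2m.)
Dimensions: 1, 1, 1, 1, 1, 1, 1, 1, 2, 2, 2, 2

There are 12 irreducibles (= number of conjugacy classes). Their dimensions d_i satisfy sum d_i^2 = |G| = 24: 1 + 1 + 1 + 1 + 1 + 1 + 1 + 1 + 4 + 4 + 4 + 4 = 24. (For the product with Z/4Z: each of the 4 1-dim characters of Z/4Z tensors with each irrep of D_3, giving 4 copies of each D_3-dimension.)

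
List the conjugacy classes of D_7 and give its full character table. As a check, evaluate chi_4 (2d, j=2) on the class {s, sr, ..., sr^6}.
Conjugacy classes: {e} of size 1, {r^1, r^6} of size 2, {r^2, r^5} of size 2, {r^3, r^4} of size 2, {s, sr, ..., sr^6} of size 7.
Character table:
  irrep \ class              {e} (size 1)  {r^1, r^6} (size 2)  {r^2, r^5} (size 2)  {r^3, r^4} (size 2)  {s, sr, ..., sr^6} (size 7)
  chi_1 (triv)               1             1                    1                    1                    1                          
  chi_2 (sign: r->1, s->-1)  1             1                    1                    1                    -1                         
  chi_3 (2d, j=1)            2             2*cos(2*pi/7)        -2*cos(3*pi/7)       -2*cos(pi/7)         0                          
  chi_4 (2d, j=2)            2             -2*cos(3*pi/7)       -2*cos(pi/7)         2*cos(2*pi/7)        0                          
  chi_5 (2d, j=3)            2             -2*cos(pi/7)         2*cos(2*pi/7)        -2*cos(3*pi/7)       0                          

Spot check: chi_4 (2d, j=2) on {s, sr, ..., sr^6} = 0.

Why: D_7 has order 2*7 = 14 with 5 conjugacy classes, hence 5 irreducibles. Sum of squared dims 1 + 1 + 4 + 4 + 4 = 14 = |G|. Linear characters come from the abelianisation; the 2-dimensional irreps have character r^k -> 2*cos(2*pi*j*k/7), reflections -> 0.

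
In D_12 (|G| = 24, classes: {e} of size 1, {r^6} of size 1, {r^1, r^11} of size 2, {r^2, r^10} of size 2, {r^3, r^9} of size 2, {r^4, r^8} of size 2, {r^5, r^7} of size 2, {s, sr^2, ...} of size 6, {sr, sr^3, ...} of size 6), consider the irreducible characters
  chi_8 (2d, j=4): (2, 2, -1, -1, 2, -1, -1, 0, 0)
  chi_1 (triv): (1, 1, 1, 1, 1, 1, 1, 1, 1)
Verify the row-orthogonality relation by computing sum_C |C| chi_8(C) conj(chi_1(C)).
Sum = 0; so <chi_8, chi_1> = 0 (distinct irreducibles are orthogonal).

Working: Compute term by term over conjugacy classes (|C| * chi_8(C) * conj(chi_1(C))):
  1*(2)*conj(1) + 1*(2)*conj(1) + 2*(-1)*conj(1) + 2*(-1)*conj(1) + 2*(2)*conj(1) + 2*(-1)*conj(1) + 2*(-1)*conj(1) + 6*(0)*conj(1) + 6*(0)*conj(1)
  = (2) + (2) + (-2) + (-2) + (4) + (-2) + (-2) + (0) + (0)
  = 0.
Dividing by |G| = 24 gives 0/24 = 0, matching the row-orthogonality relation <chi_8, chi_1> = [chi_8 = chi_1].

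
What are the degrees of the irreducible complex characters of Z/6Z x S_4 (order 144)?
Dimensions: 1, 1, 1, 1, 1, 1, 1, 1, 1, 1, 1, 1, 2, 2, 2, 2, 2, 2, 3, 3, 3, 3, 3, 3, 3, 3, 3, 3, 3, 3

Details: There are 30 irreducibles (= number of conjugacy classes). Their dimensions d_i satisfy sum d_i^2 = |G| = 144: 1 + 1 + 1 + 1 + 1 + 1 + 1 + 1 + 1 + 1 + 1 + 1 + 4 + 4 + 4 + 4 + 4 + 4 + 9 + 9 + 9 + 9 + 9 + 9 + 9 + 9 + 9 + 9 + 9 + 9 = 144. (For the product with Z/6Z: each of the 6 1-dim characters of Z/6Z tensors with each irrep of S_4, giving 6 copies of each S_4-dimension.)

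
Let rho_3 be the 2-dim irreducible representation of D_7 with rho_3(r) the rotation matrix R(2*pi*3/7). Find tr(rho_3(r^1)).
chi_{rho_3}(r^1) = 2*cos(2*pi*3*1/7) = -2*cos(pi/7)

Details: rho_3(r^1) is rotation by angle 2*pi*3*1/7, whose trace is 2*cos(2*pi*3*1/7) = -2*cos(pi/7).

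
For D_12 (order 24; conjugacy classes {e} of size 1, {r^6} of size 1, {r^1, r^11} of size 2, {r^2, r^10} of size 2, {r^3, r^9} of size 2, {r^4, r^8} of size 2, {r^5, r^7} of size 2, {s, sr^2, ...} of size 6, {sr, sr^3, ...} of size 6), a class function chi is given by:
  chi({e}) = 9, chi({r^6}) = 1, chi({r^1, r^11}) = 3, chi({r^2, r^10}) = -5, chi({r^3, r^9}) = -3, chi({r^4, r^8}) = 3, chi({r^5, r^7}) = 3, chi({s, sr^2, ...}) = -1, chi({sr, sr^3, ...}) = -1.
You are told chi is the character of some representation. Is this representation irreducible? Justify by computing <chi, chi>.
Not irreducible (reducible): <chi, chi> = 9 > 1.

<chi, chi> = (1/|G|) sum_C |C| * |chi(C)|^2 = (1/24)[1*|9|^2 + 1*|1|^2 + 2*|3|^2 + 2*|-5|^2 + 2*|-3|^2 + 2*|3|^2 + 2*|3|^2 + 6*|-1|^2 + 6*|-1|^2]
  = (1/24)[(81) + (1) + (18) + (50) + (18) + (18) + (18) + (6) + (6)] = 216/24 = 9.
A character is irreducible iff <chi, chi> = 1, so this representation is reducible.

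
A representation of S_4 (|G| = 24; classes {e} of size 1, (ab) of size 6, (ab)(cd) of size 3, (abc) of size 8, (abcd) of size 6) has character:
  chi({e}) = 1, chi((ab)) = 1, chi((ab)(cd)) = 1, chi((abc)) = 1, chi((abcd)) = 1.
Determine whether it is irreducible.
Irreducible: <chi, chi> = 1.

Argument: <chi, chi> = (1/|G|) sum_C |C| * |chi(C)|^2 = (1/24)[1*|1|^2 + 6*|1|^2 + 3*|1|^2 + 8*|1|^2 + 6*|1|^2]
  = (1/24)[(1) + (6) + (3) + (8) + (6)] = 24/24 = 1.
A character is irreducible iff <chi, chi> = 1, so this representation is irreducible.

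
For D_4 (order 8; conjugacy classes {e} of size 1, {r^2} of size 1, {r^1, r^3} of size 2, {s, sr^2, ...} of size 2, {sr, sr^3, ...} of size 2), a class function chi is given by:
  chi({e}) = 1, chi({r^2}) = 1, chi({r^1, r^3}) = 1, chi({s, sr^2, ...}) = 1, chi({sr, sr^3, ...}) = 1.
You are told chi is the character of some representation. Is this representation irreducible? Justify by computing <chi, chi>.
Irreducible: <chi, chi> = 1.

Explanation: <chi, chi> = (1/|G|) sum_C |C| * |chi(C)|^2 = (1/8)[1*|1|^2 + 1*|1|^2 + 2*|1|^2 + 2*|1|^2 + 2*|1|^2]
  = (1/8)[(1) + (1) + (2) + (2) + (2)] = 8/8 = 1.
A character is irreducible iff <chi, chi> = 1, so this representation is irreducible.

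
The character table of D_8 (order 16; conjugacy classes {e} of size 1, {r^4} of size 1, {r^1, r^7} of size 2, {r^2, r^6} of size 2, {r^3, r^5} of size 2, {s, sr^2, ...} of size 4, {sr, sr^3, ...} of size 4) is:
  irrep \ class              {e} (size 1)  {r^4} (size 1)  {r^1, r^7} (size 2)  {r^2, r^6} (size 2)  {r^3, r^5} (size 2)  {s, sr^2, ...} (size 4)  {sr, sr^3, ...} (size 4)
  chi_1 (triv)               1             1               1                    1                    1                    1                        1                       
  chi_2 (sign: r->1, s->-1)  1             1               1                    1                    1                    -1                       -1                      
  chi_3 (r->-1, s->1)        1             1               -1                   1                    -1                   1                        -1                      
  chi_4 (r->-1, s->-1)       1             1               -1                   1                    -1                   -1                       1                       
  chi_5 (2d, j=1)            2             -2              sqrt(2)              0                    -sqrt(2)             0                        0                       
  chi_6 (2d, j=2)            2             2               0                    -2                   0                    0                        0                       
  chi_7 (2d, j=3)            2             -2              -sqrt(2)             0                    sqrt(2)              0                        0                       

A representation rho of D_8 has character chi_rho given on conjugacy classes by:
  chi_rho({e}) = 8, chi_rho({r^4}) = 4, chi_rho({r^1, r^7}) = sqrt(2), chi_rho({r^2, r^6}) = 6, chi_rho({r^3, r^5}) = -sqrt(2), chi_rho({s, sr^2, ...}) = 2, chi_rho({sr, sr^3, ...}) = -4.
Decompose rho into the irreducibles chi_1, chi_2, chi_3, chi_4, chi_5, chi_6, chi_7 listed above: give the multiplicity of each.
Multiplicities: chi_1: 1, chi_2: 2, chi_3: 3, chi_4: 0, chi_5: 1, chi_6: 0, chi_7: 0.

Derivation: Use <chi_rho, chi> = (1/|G|) sum_C |C| * chi_rho(C) * conj(chi(C)) with |G| = 16 for each irreducible chi in the table:
  <chi_rho, chi_1> = (1/16)[1*(8)*conj(1) + 1*(4)*conj(1) + 2*(sqrt(2))*conj(1) + 2*(6)*conj(1) + 2*(-sqrt(2))*conj(1) + 4*(2)*conj(1) + 4*(-4)*conj(1)]
      = (1/16)[(8) + (4) + (2*sqrt(2)) + (12) + (-2*sqrt(2)) + (8) + (-16)] = 16/16 = 1
  <chi_rho, chi_2> = (1/16)[1*(8)*conj(1) + 1*(4)*conj(1) + 2*(sqrt(2))*conj(1) + 2*(6)*conj(1) + 2*(-sqrt(2))*conj(1) + 4*(2)*conj(-1) + 4*(-4)*conj(-1)]
      = (1/16)[(8) + (4) + (2*sqrt(2)) + (12) + (-2*sqrt(2)) + (-8) + (16)] = 32/16 = 2
  <chi_rho, chi_3> = (1/16)[1*(8)*conj(1) + 1*(4)*conj(1) + 2*(sqrt(2))*conj(-1) + 2*(6)*conj(1) + 2*(-sqrt(2))*conj(-1) + 4*(2)*conj(1) + 4*(-4)*conj(-1)]
      = (1/16)[(8) + (4) + (-2*sqrt(2)) + (12) + (2*sqrt(2)) + (8) + (16)] = 48/16 = 3
  <chi_rho, chi_4> = (1/16)[1*(8)*conj(1) + 1*(4)*conj(1) + 2*(sqrt(2))*conj(-1) + 2*(6)*conj(1) + 2*(-sqrt(2))*conj(-1) + 4*(2)*conj(-1) + 4*(-4)*conj(1)]
      = (1/16)[(8) + (4) + (-2*sqrt(2)) + (12) + (2*sqrt(2)) + (-8) + (-16)] = 0/16 = 0
  <chi_rho, chi_5> = (1/16)[1*(8)*conj(2) + 1*(4)*conj(-2) + 2*(sqrt(2))*conj(sqrt(2)) + 2*(6)*conj(0) + 2*(-sqrt(2))*conj(-sqrt(2)) + 4*(2)*conj(0) + 4*(-4)*conj(0)]
      = (1/16)[(16) + (-8) + (4) + (0) + (4) + (0) + (0)] = 16/16 = 1
  <chi_rho, chi_6> = (1/16)[1*(8)*conj(2) + 1*(4)*conj(2) + 2*(sqrt(2))*conj(0) + 2*(6)*conj(-2) + 2*(-sqrt(2))*conj(0) + 4*(2)*conj(0) + 4*(-4)*conj(0)]
      = (1/16)[(16) + (8) + (0) + (-24) + (0) + (0) + (0)] = 0/16 = 0
  <chi_rho, chi_7> = (1/16)[1*(8)*conj(2) + 1*(4)*conj(-2) + 2*(sqrt(2))*conj(-sqrt(2)) + 2*(6)*conj(0) + 2*(-sqrt(2))*conj(sqrt(2)) + 4*(2)*conj(0) + 4*(-4)*conj(0)]
      = (1/16)[(16) + (-8) + (-4) + (0) + (-4) + (0) + (0)] = 0/16 = 0
Dimension check: dim(rho) = sum (mult * dim) = 1*1 + 2*1 + 3*1 + 0*1 + 1*2 + 0*2 + 0*2 = 8 = chi_rho(e) = 8.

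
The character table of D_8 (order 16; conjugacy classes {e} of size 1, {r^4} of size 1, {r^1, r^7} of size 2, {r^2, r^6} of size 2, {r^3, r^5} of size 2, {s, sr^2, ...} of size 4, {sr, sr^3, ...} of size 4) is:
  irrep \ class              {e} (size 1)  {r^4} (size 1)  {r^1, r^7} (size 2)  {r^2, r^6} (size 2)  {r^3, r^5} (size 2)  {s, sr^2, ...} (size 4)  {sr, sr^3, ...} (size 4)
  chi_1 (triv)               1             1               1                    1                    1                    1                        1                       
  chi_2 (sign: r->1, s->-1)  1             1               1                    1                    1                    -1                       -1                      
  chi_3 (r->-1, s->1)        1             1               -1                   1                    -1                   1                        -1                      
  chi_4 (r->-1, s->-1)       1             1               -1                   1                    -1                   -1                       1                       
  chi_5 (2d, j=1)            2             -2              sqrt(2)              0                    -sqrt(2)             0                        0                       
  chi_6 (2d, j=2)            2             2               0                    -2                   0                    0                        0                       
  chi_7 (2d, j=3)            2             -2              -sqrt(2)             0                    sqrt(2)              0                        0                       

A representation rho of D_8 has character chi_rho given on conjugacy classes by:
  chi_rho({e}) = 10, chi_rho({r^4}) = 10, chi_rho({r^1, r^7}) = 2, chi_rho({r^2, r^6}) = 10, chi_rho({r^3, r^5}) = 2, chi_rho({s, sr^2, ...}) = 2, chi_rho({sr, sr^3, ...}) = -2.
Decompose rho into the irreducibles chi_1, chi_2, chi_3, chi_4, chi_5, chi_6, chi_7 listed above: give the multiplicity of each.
Multiplicities: chi_1: 3, chi_2: 3, chi_3: 3, chi_4: 1, chi_5: 0, chi_6: 0, chi_7: 0.

Why: Use <chi_rho, chi> = (1/|G|) sum_C |C| * chi_rho(C) * conj(chi(C)) with |G| = 16 for each irreducible chi in the table:
  <chi_rho, chi_1> = (1/16)[1*(10)*conj(1) + 1*(10)*conj(1) + 2*(2)*conj(1) + 2*(10)*conj(1) + 2*(2)*conj(1) + 4*(2)*conj(1) + 4*(-2)*conj(1)]
      = (1/16)[(10) + (10) + (4) + (20) + (4) + (8) + (-8)] = 48/16 = 3
  <chi_rho, chi_2> = (1/16)[1*(10)*conj(1) + 1*(10)*conj(1) + 2*(2)*conj(1) + 2*(10)*conj(1) + 2*(2)*conj(1) + 4*(2)*conj(-1) + 4*(-2)*conj(-1)]
      = (1/16)[(10) + (10) + (4) + (20) + (4) + (-8) + (8)] = 48/16 = 3
  <chi_rho, chi_3> = (1/16)[1*(10)*conj(1) + 1*(10)*conj(1) + 2*(2)*conj(-1) + 2*(10)*conj(1) + 2*(2)*conj(-1) + 4*(2)*conj(1) + 4*(-2)*conj(-1)]
      = (1/16)[(10) + (10) + (-4) + (20) + (-4) + (8) + (8)] = 48/16 = 3
  <chi_rho, chi_4> = (1/16)[1*(10)*conj(1) + 1*(10)*conj(1) + 2*(2)*conj(-1) + 2*(10)*conj(1) + 2*(2)*conj(-1) + 4*(2)*conj(-1) + 4*(-2)*conj(1)]
      = (1/16)[(10) + (10) + (-4) + (20) + (-4) + (-8) + (-8)] = 16/16 = 1
  <chi_rho, chi_5> = (1/16)[1*(10)*conj(2) + 1*(10)*conj(-2) + 2*(2)*conj(sqrt(2)) + 2*(10)*conj(0) + 2*(2)*conj(-sqrt(2)) + 4*(2)*conj(0) + 4*(-2)*conj(0)]
      = (1/16)[(20) + (-20) + (4*sqrt(2)) + (0) + (-4*sqrt(2)) + (0) + (0)] = 0/16 = 0
  <chi_rho, chi_6> = (1/16)[1*(10)*conj(2) + 1*(10)*conj(2) + 2*(2)*conj(0) + 2*(10)*conj(-2) + 2*(2)*conj(0) + 4*(2)*conj(0) + 4*(-2)*conj(0)]
      = (1/16)[(20) + (20) + (0) + (-40) + (0) + (0) + (0)] = 0/16 = 0
  <chi_rho, chi_7> = (1/16)[1*(10)*conj(2) + 1*(10)*conj(-2) + 2*(2)*conj(-sqrt(2)) + 2*(10)*conj(0) + 2*(2)*conj(sqrt(2)) + 4*(2)*conj(0) + 4*(-2)*conj(0)]
      = (1/16)[(20) + (-20) + (-4*sqrt(2)) + (0) + (4*sqrt(2)) + (0) + (0)] = 0/16 = 0
Dimension check: dim(rho) = sum (mult * dim) = 3*1 + 3*1 + 3*1 + 1*1 + 0*2 + 0*2 + 0*2 = 10 = chi_rho(e) = 10.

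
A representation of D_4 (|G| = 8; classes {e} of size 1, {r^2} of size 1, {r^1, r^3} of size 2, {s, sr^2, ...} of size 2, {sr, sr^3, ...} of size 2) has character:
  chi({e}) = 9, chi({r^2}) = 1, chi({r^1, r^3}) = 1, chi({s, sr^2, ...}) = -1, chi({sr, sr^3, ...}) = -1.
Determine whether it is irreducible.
Not irreducible (reducible): <chi, chi> = 11 > 1.

Solution. <chi, chi> = (1/|G|) sum_C |C| * |chi(C)|^2 = (1/8)[1*|9|^2 + 1*|1|^2 + 2*|1|^2 + 2*|-1|^2 + 2*|-1|^2]
  = (1/8)[(81) + (1) + (2) + (2) + (2)] = 88/8 = 11.
A character is irreducible iff <chi, chi> = 1, so this representation is reducible.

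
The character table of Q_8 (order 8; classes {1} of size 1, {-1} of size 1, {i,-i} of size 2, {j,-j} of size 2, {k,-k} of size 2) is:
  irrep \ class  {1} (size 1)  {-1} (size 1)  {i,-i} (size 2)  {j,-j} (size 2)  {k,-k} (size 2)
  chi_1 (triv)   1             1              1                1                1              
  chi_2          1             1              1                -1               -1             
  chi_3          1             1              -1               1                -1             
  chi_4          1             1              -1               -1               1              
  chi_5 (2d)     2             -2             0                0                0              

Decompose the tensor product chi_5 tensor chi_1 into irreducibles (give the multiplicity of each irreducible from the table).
chi_5 tensor chi_1 = chi_5 (all other irreducibles have multiplicity 0).

The character of a tensor product is the pointwise product (chi_5 * chi_1)(C) = chi_5(C) * chi_1(C):
  {1}: (2)*(1), {-1}: (-2)*(1), {i,-i}: (0)*(1), {j,-j}: (0)*(1), {k,-k}: (0)*(1)
so (chi_5 * chi_1) takes values
  {1} -> 2, {-1} -> -2, {i,-i} -> 0, {j,-j} -> 0, {k,-k} -> 0.
Now take the inner product of this character with each irreducible chi from the table, <chi_5*chi_1, chi> = (1/8) sum_C |C| (chi_5*chi_1)(C) conj(chi(C)):
  <chi_5*chi_1, chi_1> = (1/8)[1*(2)*conj(1) + 1*(-2)*conj(1) + 2*(0)*conj(1) + 2*(0)*conj(1) + 2*(0)*conj(1)]
      = (1/8)[(2) + (-2) + (0) + (0) + (0)] = 0/8 = 0
  <chi_5*chi_1, chi_2> = (1/8)[1*(2)*conj(1) + 1*(-2)*conj(1) + 2*(0)*conj(1) + 2*(0)*conj(-1) + 2*(0)*conj(-1)]
      = (1/8)[(2) + (-2) + (0) + (0) + (0)] = 0/8 = 0
  <chi_5*chi_1, chi_3> = (1/8)[1*(2)*conj(1) + 1*(-2)*conj(1) + 2*(0)*conj(-1) + 2*(0)*conj(1) + 2*(0)*conj(-1)]
      = (1/8)[(2) + (-2) + (0) + (0) + (0)] = 0/8 = 0
  <chi_5*chi_1, chi_4> = (1/8)[1*(2)*conj(1) + 1*(-2)*conj(1) + 2*(0)*conj(-1) + 2*(0)*conj(-1) + 2*(0)*conj(1)]
      = (1/8)[(2) + (-2) + (0) + (0) + (0)] = 0/8 = 0
  <chi_5*chi_1, chi_5> = (1/8)[1*(2)*conj(2) + 1*(-2)*conj(-2) + 2*(0)*conj(0) + 2*(0)*conj(0) + 2*(0)*conj(0)]
      = (1/8)[(4) + (4) + (0) + (0) + (0)] = 8/8 = 1
Hence the multiplicities are chi_5: 1. Dimension check: dim(chi_5)*dim(chi_1) = 2*1 = 2 and sum (mult * dim) = 1*2 = 2.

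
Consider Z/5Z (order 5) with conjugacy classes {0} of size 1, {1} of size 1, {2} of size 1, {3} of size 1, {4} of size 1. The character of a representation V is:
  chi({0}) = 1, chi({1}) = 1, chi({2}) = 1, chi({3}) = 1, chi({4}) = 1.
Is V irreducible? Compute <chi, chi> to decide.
Irreducible: <chi, chi> = 1.

Argument: <chi, chi> = (1/|G|) sum_C |C| * |chi(C)|^2 = (1/5)[1*|1|^2 + 1*|1|^2 + 1*|1|^2 + 1*|1|^2 + 1*|1|^2]
  = (1/5)[(1) + (1) + (1) + (1) + (1)] = 5/5 = 1.
(Exp terms are combined using exp(i*s)*conj(exp(i*t)) = exp(i*(s-t)), and sums of them are collapsed using the identity that for every m > 1 the m distinct m-th roots of unity sum to 0, e.g. 1 + exp(2*I*pi/3) + exp(-2*I*pi/3) = 0.)
A character is irreducible iff <chi, chi> = 1, so this representation is irreducible.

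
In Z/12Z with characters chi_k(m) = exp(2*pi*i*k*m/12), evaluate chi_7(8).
chi_7(8) = zeta_12^56 = exp(-2*I*pi/3)

Justification: chi_7(8) = zeta_12^(7*8) = zeta_12^56. Since zeta_12^12 = 1, this equals zeta_12^8 = exp(2*pi*i*8/12) = exp(-2*I*pi/3).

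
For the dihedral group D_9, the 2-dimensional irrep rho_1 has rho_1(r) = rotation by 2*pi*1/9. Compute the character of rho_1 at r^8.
chi_{rho_1}(r^8) = 2*cos(2*pi*1*8/9) = 2*cos(2*pi/9)

Explanation: rho_1(r^8) is rotation by angle 2*pi*1*8/9, whose trace is 2*cos(2*pi*1*8/9) = 2*cos(2*pi/9).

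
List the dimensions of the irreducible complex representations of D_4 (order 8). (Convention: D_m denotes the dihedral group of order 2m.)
Dimensions: 1, 1, 1, 1, 2

Working: There are 5 irreducibles (= number of conjugacy classes). Their dimensions d_i satisfy sum d_i^2 = |G| = 8: 1 + 1 + 1 + 1 + 4 = 8.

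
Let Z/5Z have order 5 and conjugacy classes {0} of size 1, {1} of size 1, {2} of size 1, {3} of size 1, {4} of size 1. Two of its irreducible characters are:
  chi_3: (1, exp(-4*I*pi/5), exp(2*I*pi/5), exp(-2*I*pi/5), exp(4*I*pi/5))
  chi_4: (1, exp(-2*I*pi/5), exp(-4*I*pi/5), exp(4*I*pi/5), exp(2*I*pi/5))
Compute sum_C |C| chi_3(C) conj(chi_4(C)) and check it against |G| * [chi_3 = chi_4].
Sum = 0; so <chi_3, chi_4> = 0 (distinct irreducibles are orthogonal).

Working: Compute term by term over conjugacy classes (|C| * chi_3(C) * conj(chi_4(C))):
  1*(1)*conj(1) + 1*(exp(-4*I*pi/5))*conj(exp(-2*I*pi/5)) + 1*(exp(2*I*pi/5))*conj(exp(-4*I*pi/5)) + 1*(exp(-2*I*pi/5))*conj(exp(4*I*pi/5)) + 1*(exp(4*I*pi/5))*conj(exp(2*I*pi/5))
  = (1) + (exp(-2*I*pi/5)) + (exp(-4*I*pi/5)) + (exp(4*I*pi/5)) + (exp(2*I*pi/5))
  = 0.
(Exp terms are combined using exp(i*s)*conj(exp(i*t)) = exp(i*(s-t)), and sums of them are collapsed using the identity that for every m > 1 the m distinct m-th roots of unity sum to 0, e.g. 1 + exp(2*I*pi/3) + exp(-2*I*pi/3) = 0.)
Dividing by |G| = 5 gives 0/5 = 0, matching the row-orthogonality relation <chi_3, chi_4> = [chi_3 = chi_4].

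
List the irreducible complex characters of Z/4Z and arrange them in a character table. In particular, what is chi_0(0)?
Character table of Z/4Z (irreps indexed chi_0,...,chi_3 with chi_k(m) = zeta_4^(k*m), zeta_4 = exp(2*pi*i/4)):
  irrep \ class  {0} (size 1)  {1} (size 1)  {2} (size 1)  {3} (size 1)
  chi_0          1             1             1             1           
  chi_1          1             I             -1            -I          
  chi_2          1             -1            1             -1          
  chi_3          1             -I            -1            I           

Spot check: chi_0(0) = zeta_4^(0*0) = zeta_4^0 = 1.

Reasoning: Z/4Z is abelian, so all 4 irreducible complex representations are 1-dimensional. They are given by chi_k(m) = zeta_4^(k*m) for k = 0,...,3. Row orthogonality: sum_m chi_k(m) conj(chi_l(m)) = 4 * [k = l].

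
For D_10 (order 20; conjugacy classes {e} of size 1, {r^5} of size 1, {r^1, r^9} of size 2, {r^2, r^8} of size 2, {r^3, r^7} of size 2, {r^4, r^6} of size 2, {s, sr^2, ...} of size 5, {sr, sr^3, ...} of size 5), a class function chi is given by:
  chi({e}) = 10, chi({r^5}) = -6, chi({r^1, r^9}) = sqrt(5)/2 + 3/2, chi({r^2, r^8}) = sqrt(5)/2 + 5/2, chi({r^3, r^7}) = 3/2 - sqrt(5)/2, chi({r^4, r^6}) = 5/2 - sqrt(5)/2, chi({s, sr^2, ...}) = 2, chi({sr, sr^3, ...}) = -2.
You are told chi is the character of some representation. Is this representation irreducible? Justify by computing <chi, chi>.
Not irreducible (reducible): <chi, chi> = 11 > 1.

Explanation: <chi, chi> = (1/|G|) sum_C |C| * |chi(C)|^2 = (1/20)[1*|10|^2 + 1*|-6|^2 + 2*|sqrt(5)/2 + 3/2|^2 + 2*|sqrt(5)/2 + 5/2|^2 + 2*|3/2 - sqrt(5)/2|^2 + 2*|5/2 - sqrt(5)/2|^2 + 5*|2|^2 + 5*|-2|^2]
  = (1/20)[(100) + (36) + (3*sqrt(5) + 7) + (5*sqrt(5) + 15) + (7 - 3*sqrt(5)) + (15 - 5*sqrt(5)) + (20) + (20)] = 220/20 = 11.
A character is irreducible iff <chi, chi> = 1, so this representation is reducible.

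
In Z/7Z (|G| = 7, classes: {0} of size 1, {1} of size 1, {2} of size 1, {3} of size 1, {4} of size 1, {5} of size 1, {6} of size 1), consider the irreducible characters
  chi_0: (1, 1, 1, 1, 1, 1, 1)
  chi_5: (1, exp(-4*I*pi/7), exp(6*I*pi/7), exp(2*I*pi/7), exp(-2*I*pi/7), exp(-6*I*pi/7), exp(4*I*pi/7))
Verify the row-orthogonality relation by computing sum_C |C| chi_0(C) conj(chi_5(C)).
Sum = 0; so <chi_0, chi_5> = 0 (distinct irreducibles are orthogonal).

Proof sketch: Compute term by term over conjugacy classes (|C| * chi_0(C) * conj(chi_5(C))):
  1*(1)*conj(1) + 1*(1)*conj(exp(-4*I*pi/7)) + 1*(1)*conj(exp(6*I*pi/7)) + 1*(1)*conj(exp(2*I*pi/7)) + 1*(1)*conj(exp(-2*I*pi/7)) + 1*(1)*conj(exp(-6*I*pi/7)) + 1*(1)*conj(exp(4*I*pi/7))
  = (1) + (exp(4*I*pi/7)) + (exp(-6*I*pi/7)) + (exp(-2*I*pi/7)) + (exp(2*I*pi/7)) + (exp(6*I*pi/7)) + (exp(-4*I*pi/7))
  = 0.
(Exp terms are combined using exp(i*s)*conj(exp(i*t)) = exp(i*(s-t)), and sums of them are collapsed using the identity that for every m > 1 the m distinct m-th roots of unity sum to 0, e.g. 1 + exp(2*I*pi/3) + exp(-2*I*pi/3) = 0.)
Dividing by |G| = 7 gives 0/7 = 0, matching the row-orthogonality relation <chi_0, chi_5> = [chi_0 = chi_5].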